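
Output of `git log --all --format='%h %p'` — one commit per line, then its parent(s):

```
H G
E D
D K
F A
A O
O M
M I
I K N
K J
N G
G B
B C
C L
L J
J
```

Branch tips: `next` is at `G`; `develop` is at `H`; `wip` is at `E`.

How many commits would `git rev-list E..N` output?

Reachable from N: {B, C, G, J, L, N}.
Reachable from E: {D, E, J, K}.
In N's history but not E's: {B, C, G, L, N} — 5 commits.

5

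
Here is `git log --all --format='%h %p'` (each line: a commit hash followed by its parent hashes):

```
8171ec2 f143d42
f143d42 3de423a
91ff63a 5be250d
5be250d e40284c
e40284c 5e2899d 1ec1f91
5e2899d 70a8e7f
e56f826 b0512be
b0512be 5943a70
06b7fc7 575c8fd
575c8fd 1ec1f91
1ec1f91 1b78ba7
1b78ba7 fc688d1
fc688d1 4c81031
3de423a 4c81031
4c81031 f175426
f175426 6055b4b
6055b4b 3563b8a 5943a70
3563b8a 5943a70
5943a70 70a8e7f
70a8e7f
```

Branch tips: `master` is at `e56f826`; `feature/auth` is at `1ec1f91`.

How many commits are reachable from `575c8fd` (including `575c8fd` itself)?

Walking parent pointers from 575c8fd: reachable set = {1b78ba7, 1ec1f91, 3563b8a, 4c81031, 575c8fd, 5943a70, 6055b4b, 70a8e7f, f175426, fc688d1}.
That is 10 commits.

10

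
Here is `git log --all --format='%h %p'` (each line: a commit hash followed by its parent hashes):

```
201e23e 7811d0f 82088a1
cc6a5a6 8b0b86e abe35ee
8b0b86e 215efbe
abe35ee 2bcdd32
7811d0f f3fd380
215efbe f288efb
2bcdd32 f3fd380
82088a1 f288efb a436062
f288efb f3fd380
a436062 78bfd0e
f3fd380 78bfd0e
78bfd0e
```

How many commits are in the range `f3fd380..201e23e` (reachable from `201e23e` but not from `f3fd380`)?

5

Reachable from 201e23e: {201e23e, 7811d0f, 78bfd0e, 82088a1, a436062, f288efb, f3fd380}.
Reachable from f3fd380: {78bfd0e, f3fd380}.
In 201e23e's history but not f3fd380's: {201e23e, 7811d0f, 82088a1, a436062, f288efb} — 5 commits.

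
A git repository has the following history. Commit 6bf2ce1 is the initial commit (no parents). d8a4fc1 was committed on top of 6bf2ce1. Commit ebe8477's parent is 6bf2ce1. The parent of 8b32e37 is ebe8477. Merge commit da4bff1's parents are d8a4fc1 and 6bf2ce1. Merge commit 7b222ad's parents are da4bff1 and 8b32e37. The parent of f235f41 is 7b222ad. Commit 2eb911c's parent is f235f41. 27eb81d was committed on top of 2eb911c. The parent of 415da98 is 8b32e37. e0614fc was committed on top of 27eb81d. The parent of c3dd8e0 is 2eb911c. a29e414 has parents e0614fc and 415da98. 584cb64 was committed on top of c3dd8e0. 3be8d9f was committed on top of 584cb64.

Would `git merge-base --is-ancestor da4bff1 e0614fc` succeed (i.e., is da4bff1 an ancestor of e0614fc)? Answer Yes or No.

Ancestors of e0614fc (commits reachable by following parents): {27eb81d, 2eb911c, 6bf2ce1, 7b222ad, 8b32e37, d8a4fc1, da4bff1, e0614fc, ebe8477, f235f41}.
da4bff1 is in that set, so it is an ancestor of e0614fc.

Yes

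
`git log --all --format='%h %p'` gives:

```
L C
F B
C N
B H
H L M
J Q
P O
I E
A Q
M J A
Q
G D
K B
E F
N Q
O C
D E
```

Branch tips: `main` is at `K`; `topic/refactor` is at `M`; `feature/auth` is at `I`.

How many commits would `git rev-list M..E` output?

7

Reachable from E: {A, B, C, E, F, H, J, L, M, N, Q}.
Reachable from M: {A, J, M, Q}.
In E's history but not M's: {B, C, E, F, H, L, N} — 7 commits.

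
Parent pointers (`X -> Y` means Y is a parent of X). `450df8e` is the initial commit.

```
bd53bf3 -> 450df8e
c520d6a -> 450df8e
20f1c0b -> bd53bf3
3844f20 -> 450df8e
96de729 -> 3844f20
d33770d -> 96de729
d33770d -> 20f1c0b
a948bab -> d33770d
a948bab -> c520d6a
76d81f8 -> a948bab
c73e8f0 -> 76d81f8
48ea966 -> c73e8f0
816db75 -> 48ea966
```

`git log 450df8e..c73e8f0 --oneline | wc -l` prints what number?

Reachable from c73e8f0: {20f1c0b, 3844f20, 450df8e, 76d81f8, 96de729, a948bab, bd53bf3, c520d6a, c73e8f0, d33770d}.
Reachable from 450df8e: {450df8e}.
In c73e8f0's history but not 450df8e's: {20f1c0b, 3844f20, 76d81f8, 96de729, a948bab, bd53bf3, c520d6a, c73e8f0, d33770d} — 9 commits.

9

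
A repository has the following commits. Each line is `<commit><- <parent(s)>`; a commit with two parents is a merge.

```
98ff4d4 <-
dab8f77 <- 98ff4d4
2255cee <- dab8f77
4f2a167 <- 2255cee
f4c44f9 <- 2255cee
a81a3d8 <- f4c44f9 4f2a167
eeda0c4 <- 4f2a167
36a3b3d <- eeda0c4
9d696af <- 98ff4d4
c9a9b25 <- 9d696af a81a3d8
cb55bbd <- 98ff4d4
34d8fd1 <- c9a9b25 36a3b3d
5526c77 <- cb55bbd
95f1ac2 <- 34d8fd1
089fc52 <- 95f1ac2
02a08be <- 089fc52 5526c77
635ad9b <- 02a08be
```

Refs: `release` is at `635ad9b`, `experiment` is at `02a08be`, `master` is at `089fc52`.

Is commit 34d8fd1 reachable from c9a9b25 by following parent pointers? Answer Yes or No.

No

Ancestors of c9a9b25: {2255cee, 4f2a167, 98ff4d4, 9d696af, a81a3d8, c9a9b25, dab8f77, f4c44f9}.
34d8fd1 is not in that set, so it is not an ancestor of c9a9b25.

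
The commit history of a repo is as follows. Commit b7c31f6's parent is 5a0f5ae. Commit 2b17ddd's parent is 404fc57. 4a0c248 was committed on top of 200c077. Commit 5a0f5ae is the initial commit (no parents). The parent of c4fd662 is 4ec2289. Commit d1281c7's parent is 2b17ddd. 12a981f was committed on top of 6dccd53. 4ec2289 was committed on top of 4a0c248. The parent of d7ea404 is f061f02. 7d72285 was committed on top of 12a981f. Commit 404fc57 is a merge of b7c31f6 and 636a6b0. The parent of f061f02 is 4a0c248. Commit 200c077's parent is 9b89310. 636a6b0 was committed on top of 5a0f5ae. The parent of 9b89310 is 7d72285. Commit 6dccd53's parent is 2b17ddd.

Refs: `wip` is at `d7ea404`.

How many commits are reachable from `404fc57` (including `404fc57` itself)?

4

Walking parent pointers from 404fc57: reachable set = {404fc57, 5a0f5ae, 636a6b0, b7c31f6}.
That is 4 commits.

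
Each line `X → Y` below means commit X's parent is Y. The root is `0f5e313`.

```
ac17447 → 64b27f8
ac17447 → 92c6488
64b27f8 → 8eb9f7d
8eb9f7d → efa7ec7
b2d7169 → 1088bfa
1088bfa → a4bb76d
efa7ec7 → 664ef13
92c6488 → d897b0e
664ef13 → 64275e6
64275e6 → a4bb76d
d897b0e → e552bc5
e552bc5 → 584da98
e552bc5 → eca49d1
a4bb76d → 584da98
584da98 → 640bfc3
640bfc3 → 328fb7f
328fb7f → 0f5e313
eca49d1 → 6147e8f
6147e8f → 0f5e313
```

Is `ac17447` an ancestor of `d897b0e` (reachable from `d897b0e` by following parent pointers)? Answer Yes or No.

Ancestors of d897b0e: {0f5e313, 328fb7f, 584da98, 6147e8f, 640bfc3, d897b0e, e552bc5, eca49d1}.
ac17447 is not in that set, so it is not an ancestor of d897b0e.

No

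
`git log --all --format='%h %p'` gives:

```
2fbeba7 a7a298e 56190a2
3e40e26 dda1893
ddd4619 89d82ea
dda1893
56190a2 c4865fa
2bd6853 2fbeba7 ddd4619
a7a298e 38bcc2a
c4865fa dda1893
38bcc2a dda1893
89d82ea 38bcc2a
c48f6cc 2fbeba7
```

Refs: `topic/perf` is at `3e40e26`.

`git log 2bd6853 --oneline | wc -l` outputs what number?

Walking parent pointers from 2bd6853: reachable set = {2bd6853, 2fbeba7, 38bcc2a, 56190a2, 89d82ea, a7a298e, c4865fa, dda1893, ddd4619}.
That is 9 commits.

9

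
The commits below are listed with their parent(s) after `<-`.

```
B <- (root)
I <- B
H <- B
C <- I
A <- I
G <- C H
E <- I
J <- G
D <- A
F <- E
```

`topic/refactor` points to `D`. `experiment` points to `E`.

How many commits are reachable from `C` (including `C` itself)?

Walking parent pointers from C: reachable set = {B, C, I}.
That is 3 commits.

3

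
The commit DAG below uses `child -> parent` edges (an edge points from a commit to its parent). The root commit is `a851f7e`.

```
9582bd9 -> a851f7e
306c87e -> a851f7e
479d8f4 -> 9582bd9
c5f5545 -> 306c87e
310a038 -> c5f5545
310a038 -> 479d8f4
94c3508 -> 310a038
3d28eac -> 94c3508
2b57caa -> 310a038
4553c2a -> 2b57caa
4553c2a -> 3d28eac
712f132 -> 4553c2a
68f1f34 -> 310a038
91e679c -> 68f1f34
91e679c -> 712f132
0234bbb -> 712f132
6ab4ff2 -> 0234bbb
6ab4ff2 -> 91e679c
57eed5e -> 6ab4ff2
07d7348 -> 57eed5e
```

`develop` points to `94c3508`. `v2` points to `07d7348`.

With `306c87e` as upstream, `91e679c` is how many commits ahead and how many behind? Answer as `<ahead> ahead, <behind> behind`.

11 ahead, 0 behind

Reachable from 91e679c: {2b57caa, 306c87e, 310a038, 3d28eac, 4553c2a, 479d8f4, 68f1f34, 712f132, 91e679c, 94c3508, 9582bd9, a851f7e, c5f5545}.
Reachable from 306c87e: {306c87e, a851f7e}.
Only in 91e679c's history (ahead): {2b57caa, 310a038, 3d28eac, 4553c2a, 479d8f4, 68f1f34, 712f132, 91e679c, 94c3508, 9582bd9, c5f5545} — 11.
Only in 306c87e's history (behind): {} — 0.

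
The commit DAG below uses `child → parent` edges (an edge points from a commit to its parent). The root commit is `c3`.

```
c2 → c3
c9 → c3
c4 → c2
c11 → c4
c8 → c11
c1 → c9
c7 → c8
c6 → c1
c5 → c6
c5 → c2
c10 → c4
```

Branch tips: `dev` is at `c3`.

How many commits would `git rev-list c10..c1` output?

Reachable from c1: {c1, c3, c9}.
Reachable from c10: {c10, c2, c3, c4}.
In c1's history but not c10's: {c1, c9} — 2 commits.

2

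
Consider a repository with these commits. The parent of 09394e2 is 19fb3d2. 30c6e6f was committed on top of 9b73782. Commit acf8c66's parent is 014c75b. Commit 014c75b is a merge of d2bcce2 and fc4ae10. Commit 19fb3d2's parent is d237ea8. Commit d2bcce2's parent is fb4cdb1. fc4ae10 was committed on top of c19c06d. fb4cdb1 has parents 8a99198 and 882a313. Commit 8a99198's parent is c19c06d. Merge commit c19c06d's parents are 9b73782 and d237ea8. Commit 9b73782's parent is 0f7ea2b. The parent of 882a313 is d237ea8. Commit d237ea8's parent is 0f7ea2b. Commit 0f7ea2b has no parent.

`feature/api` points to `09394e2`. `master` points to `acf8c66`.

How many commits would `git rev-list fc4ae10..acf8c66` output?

6

Reachable from acf8c66: {014c75b, 0f7ea2b, 882a313, 8a99198, 9b73782, acf8c66, c19c06d, d237ea8, d2bcce2, fb4cdb1, fc4ae10}.
Reachable from fc4ae10: {0f7ea2b, 9b73782, c19c06d, d237ea8, fc4ae10}.
In acf8c66's history but not fc4ae10's: {014c75b, 882a313, 8a99198, acf8c66, d2bcce2, fb4cdb1} — 6 commits.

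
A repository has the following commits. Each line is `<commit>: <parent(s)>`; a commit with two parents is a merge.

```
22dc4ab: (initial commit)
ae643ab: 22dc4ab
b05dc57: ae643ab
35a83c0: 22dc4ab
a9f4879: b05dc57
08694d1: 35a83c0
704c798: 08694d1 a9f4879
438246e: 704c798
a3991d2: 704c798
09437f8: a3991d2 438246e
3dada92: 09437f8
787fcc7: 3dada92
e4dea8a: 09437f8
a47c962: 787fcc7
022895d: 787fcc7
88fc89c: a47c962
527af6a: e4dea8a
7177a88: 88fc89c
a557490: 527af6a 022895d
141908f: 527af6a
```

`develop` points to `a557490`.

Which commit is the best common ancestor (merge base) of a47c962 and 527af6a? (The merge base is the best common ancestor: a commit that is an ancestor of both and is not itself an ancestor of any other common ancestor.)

Ancestors of a47c962: {08694d1, 09437f8, 22dc4ab, 35a83c0, 3dada92, 438246e, 704c798, 787fcc7, a3991d2, a47c962, a9f4879, ae643ab, b05dc57}.
Ancestors of 527af6a: {08694d1, 09437f8, 22dc4ab, 35a83c0, 438246e, 527af6a, 704c798, a3991d2, a9f4879, ae643ab, b05dc57, e4dea8a}.
Common ancestors: {08694d1, 09437f8, 22dc4ab, 35a83c0, 438246e, 704c798, a3991d2, a9f4879, ae643ab, b05dc57}.
Among these, 09437f8 is not an ancestor of any other common ancestor — it is the merge base.

09437f8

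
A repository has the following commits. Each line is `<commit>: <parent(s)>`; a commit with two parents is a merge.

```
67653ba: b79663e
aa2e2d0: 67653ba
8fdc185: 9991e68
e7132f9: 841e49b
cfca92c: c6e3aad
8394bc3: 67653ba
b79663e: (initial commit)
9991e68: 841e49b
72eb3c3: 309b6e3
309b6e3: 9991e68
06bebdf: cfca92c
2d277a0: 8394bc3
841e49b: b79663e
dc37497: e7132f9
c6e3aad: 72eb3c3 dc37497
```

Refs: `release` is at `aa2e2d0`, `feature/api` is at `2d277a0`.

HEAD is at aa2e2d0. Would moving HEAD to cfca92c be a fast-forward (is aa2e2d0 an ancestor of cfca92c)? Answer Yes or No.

No

A fast-forward from aa2e2d0 to cfca92c is possible iff aa2e2d0 is an ancestor of cfca92c.
Ancestors of cfca92c: {309b6e3, 72eb3c3, 841e49b, 9991e68, b79663e, c6e3aad, cfca92c, dc37497, e7132f9}.
aa2e2d0 is not among them, so fast-forward is not possible.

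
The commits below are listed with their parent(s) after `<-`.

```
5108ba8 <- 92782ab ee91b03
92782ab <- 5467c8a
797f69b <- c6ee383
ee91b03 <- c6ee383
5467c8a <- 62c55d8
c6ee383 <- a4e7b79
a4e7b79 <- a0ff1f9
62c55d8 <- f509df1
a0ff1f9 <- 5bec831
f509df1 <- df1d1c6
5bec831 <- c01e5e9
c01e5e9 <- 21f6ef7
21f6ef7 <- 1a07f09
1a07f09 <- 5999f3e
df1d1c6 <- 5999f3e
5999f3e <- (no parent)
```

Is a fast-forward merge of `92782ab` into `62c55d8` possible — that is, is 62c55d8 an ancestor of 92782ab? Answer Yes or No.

Yes

A fast-forward from 62c55d8 to 92782ab is possible iff 62c55d8 is an ancestor of 92782ab.
Ancestors of 92782ab: {5467c8a, 5999f3e, 62c55d8, 92782ab, df1d1c6, f509df1}.
62c55d8 is among them, so fast-forward is possible.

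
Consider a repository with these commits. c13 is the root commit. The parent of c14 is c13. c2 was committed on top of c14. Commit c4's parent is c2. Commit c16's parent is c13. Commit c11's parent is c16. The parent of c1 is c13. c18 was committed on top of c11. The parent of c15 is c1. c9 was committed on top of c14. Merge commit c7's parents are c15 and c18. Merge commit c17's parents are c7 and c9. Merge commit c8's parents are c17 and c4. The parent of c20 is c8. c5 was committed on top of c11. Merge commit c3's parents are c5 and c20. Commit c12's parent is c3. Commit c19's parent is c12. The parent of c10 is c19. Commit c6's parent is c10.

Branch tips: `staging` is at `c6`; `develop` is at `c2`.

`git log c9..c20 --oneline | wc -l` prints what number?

Reachable from c20: {c1, c11, c13, c14, c15, c16, c17, c18, c2, c20, c4, c7, c8, c9}.
Reachable from c9: {c13, c14, c9}.
In c20's history but not c9's: {c1, c11, c15, c16, c17, c18, c2, c20, c4, c7, c8} — 11 commits.

11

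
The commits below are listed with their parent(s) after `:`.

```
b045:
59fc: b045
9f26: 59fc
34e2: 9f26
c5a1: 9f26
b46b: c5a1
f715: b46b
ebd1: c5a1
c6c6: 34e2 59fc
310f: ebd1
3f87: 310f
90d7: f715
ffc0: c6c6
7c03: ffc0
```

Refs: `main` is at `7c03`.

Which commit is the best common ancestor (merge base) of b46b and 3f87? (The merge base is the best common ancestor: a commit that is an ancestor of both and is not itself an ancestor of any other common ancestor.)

c5a1

Ancestors of b46b: {59fc, 9f26, b045, b46b, c5a1}.
Ancestors of 3f87: {310f, 3f87, 59fc, 9f26, b045, c5a1, ebd1}.
Common ancestors: {59fc, 9f26, b045, c5a1}.
Among these, c5a1 is not an ancestor of any other common ancestor — it is the merge base.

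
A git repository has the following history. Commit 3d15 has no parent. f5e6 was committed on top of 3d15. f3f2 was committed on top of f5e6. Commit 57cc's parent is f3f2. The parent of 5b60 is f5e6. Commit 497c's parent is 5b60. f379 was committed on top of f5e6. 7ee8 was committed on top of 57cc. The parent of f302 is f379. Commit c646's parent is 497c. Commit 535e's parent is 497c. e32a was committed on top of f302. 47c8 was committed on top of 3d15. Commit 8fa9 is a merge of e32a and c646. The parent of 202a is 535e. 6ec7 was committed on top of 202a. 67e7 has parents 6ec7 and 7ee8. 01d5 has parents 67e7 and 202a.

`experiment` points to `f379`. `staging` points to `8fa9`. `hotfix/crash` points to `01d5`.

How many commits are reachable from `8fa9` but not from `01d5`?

5

Reachable from 8fa9: {3d15, 497c, 5b60, 8fa9, c646, e32a, f302, f379, f5e6}.
Reachable from 01d5: {01d5, 202a, 3d15, 497c, 535e, 57cc, 5b60, 67e7, 6ec7, 7ee8, f3f2, f5e6}.
In 8fa9's history but not 01d5's: {8fa9, c646, e32a, f302, f379} — 5 commits.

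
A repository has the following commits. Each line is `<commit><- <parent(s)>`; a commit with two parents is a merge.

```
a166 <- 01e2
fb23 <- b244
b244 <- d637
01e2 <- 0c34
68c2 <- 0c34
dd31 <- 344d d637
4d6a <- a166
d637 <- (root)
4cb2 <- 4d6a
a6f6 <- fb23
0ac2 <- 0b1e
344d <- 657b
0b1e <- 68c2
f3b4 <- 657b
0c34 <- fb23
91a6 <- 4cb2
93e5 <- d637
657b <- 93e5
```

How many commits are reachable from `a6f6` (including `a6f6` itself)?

4

Walking parent pointers from a6f6: reachable set = {a6f6, b244, d637, fb23}.
That is 4 commits.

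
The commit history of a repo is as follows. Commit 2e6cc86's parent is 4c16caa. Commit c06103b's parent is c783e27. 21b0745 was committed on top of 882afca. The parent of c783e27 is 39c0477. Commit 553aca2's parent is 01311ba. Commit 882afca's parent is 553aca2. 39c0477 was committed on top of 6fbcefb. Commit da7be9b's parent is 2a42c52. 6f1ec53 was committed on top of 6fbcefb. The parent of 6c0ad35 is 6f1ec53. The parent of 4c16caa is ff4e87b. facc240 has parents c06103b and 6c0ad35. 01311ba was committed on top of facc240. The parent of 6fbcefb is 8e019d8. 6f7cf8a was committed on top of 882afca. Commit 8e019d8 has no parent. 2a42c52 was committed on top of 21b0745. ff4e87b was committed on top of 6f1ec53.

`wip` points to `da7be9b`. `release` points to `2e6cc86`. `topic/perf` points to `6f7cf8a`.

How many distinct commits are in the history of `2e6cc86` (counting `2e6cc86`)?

Walking parent pointers from 2e6cc86: reachable set = {2e6cc86, 4c16caa, 6f1ec53, 6fbcefb, 8e019d8, ff4e87b}.
That is 6 commits.

6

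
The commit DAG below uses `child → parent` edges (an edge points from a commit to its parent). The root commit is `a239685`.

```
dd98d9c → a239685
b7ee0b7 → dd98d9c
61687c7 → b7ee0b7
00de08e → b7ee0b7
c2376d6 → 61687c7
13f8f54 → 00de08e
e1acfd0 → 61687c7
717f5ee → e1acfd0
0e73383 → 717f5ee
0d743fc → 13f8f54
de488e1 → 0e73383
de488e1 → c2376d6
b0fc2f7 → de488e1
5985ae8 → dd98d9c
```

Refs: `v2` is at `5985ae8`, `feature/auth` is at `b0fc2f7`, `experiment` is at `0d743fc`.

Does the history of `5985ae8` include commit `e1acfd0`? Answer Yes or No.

No

Ancestors of 5985ae8: {5985ae8, a239685, dd98d9c}.
e1acfd0 is not in that set, so it is not an ancestor of 5985ae8.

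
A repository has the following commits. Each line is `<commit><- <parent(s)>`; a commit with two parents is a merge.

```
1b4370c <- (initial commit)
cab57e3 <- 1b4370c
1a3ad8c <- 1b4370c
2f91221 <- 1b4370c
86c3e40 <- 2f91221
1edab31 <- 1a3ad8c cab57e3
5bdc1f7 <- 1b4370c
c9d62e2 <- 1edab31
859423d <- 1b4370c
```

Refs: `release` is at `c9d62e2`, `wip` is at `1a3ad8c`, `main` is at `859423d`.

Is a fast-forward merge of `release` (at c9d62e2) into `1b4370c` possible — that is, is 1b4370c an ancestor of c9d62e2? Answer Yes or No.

Yes

A fast-forward from 1b4370c to c9d62e2 is possible iff 1b4370c is an ancestor of c9d62e2.
Ancestors of c9d62e2: {1a3ad8c, 1b4370c, 1edab31, c9d62e2, cab57e3}.
1b4370c is among them, so fast-forward is possible.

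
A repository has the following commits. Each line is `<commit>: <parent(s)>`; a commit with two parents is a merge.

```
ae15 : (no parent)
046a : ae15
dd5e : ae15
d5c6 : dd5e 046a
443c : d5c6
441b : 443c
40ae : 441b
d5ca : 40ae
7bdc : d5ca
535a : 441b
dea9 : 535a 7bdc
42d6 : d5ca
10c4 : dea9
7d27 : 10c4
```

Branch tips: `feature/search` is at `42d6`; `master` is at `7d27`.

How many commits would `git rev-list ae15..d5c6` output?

3

Reachable from d5c6: {046a, ae15, d5c6, dd5e}.
Reachable from ae15: {ae15}.
In d5c6's history but not ae15's: {046a, d5c6, dd5e} — 3 commits.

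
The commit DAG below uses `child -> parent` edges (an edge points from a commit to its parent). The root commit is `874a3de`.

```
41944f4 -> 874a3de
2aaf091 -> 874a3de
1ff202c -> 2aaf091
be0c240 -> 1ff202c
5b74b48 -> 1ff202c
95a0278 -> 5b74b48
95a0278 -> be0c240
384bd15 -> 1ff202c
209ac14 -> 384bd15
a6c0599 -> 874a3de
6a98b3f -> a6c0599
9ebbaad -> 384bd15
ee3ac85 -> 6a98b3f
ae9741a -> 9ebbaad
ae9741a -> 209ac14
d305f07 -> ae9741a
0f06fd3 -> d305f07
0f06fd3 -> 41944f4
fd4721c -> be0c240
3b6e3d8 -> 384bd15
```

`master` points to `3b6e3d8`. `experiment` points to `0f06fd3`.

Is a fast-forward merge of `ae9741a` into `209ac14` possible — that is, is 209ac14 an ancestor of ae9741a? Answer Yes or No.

A fast-forward from 209ac14 to ae9741a is possible iff 209ac14 is an ancestor of ae9741a.
Ancestors of ae9741a: {1ff202c, 209ac14, 2aaf091, 384bd15, 874a3de, 9ebbaad, ae9741a}.
209ac14 is among them, so fast-forward is possible.

Yes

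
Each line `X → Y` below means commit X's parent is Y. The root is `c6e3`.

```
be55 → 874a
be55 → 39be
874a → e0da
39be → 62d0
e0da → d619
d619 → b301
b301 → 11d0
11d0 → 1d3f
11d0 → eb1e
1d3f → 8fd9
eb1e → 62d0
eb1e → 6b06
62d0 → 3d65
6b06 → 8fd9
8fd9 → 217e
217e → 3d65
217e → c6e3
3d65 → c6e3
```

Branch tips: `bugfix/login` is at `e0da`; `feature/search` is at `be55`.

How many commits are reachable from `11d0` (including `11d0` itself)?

9

Walking parent pointers from 11d0: reachable set = {11d0, 1d3f, 217e, 3d65, 62d0, 6b06, 8fd9, c6e3, eb1e}.
That is 9 commits.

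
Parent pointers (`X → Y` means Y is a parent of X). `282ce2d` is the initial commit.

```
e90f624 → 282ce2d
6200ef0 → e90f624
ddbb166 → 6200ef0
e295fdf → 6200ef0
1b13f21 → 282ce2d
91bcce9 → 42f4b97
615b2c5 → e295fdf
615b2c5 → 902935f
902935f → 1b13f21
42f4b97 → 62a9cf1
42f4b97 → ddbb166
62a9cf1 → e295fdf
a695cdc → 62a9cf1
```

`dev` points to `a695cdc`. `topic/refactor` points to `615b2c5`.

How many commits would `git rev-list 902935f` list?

Walking parent pointers from 902935f: reachable set = {1b13f21, 282ce2d, 902935f}.
That is 3 commits.

3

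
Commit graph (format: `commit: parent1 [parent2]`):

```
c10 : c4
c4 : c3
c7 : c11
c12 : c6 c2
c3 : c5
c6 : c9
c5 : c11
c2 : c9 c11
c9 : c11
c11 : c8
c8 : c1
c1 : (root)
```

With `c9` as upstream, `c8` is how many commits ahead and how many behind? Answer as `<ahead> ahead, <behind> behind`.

0 ahead, 2 behind

Reachable from c8: {c1, c8}.
Reachable from c9: {c1, c11, c8, c9}.
Only in c8's history (ahead): {} — 0.
Only in c9's history (behind): {c11, c9} — 2.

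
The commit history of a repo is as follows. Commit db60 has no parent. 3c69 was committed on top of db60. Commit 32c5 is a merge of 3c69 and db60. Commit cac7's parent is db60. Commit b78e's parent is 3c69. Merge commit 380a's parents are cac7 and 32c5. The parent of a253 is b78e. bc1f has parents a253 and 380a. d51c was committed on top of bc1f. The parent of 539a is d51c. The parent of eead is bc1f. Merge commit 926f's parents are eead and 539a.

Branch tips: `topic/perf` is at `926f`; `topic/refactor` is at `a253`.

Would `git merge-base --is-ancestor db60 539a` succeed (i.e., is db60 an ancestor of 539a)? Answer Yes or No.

Yes

Ancestors of 539a (commits reachable by following parents): {32c5, 380a, 3c69, 539a, a253, b78e, bc1f, cac7, d51c, db60}.
db60 is in that set, so it is an ancestor of 539a.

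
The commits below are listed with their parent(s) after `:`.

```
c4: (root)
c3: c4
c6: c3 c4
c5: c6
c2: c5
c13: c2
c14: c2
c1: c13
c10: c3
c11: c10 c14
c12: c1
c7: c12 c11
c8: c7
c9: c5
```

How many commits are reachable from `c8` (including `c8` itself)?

Walking parent pointers from c8: reachable set = {c1, c10, c11, c12, c13, c14, c2, c3, c4, c5, c6, c7, c8}.
That is 13 commits.

13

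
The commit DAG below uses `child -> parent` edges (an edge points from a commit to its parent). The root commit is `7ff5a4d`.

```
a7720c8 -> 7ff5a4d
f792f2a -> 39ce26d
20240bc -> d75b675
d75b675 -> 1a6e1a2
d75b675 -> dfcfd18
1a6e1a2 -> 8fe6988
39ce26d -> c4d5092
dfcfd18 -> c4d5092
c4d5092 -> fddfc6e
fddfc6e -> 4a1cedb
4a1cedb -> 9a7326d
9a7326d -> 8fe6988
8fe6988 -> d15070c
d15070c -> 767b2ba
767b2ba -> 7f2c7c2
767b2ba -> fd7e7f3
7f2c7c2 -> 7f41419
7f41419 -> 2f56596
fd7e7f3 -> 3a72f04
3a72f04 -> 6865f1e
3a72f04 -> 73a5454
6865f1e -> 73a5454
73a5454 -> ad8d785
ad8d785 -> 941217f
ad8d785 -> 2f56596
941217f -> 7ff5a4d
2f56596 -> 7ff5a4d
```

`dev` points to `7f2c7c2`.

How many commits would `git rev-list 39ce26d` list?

18

Walking parent pointers from 39ce26d: reachable set = {2f56596, 39ce26d, 3a72f04, 4a1cedb, 6865f1e, 73a5454, 767b2ba, 7f2c7c2, 7f41419, 7ff5a4d, 8fe6988, 941217f, 9a7326d, ad8d785, c4d5092, d15070c, fd7e7f3, fddfc6e}.
That is 18 commits.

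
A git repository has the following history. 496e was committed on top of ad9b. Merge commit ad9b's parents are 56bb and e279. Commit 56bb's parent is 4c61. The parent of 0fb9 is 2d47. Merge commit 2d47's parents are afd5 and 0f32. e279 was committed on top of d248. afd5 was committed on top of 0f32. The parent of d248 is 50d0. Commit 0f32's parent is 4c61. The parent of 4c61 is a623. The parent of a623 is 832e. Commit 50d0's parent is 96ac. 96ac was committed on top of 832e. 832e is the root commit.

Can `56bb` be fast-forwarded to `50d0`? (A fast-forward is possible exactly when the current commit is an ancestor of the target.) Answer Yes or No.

A fast-forward from 56bb to 50d0 is possible iff 56bb is an ancestor of 50d0.
Ancestors of 50d0: {50d0, 832e, 96ac}.
56bb is not among them, so fast-forward is not possible.

No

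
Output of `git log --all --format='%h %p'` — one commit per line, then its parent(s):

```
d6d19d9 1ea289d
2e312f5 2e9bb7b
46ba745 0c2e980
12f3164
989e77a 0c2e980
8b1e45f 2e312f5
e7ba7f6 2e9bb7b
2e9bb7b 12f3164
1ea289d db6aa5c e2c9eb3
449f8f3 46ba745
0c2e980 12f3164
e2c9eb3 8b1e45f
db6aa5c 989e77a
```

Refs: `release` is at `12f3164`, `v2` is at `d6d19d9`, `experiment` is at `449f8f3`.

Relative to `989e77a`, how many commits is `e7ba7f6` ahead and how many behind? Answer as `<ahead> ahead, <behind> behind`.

Reachable from e7ba7f6: {12f3164, 2e9bb7b, e7ba7f6}.
Reachable from 989e77a: {0c2e980, 12f3164, 989e77a}.
Only in e7ba7f6's history (ahead): {2e9bb7b, e7ba7f6} — 2.
Only in 989e77a's history (behind): {0c2e980, 989e77a} — 2.

2 ahead, 2 behind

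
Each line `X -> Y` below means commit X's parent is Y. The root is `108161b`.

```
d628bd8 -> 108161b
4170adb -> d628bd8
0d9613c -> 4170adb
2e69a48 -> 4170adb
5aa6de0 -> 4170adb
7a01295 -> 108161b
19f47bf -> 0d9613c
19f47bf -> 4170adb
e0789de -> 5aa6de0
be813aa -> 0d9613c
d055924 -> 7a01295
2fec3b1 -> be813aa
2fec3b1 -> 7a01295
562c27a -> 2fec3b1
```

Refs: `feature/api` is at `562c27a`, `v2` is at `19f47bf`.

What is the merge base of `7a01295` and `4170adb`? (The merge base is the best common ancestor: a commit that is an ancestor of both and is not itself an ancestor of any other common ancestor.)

108161b

Ancestors of 7a01295: {108161b, 7a01295}.
Ancestors of 4170adb: {108161b, 4170adb, d628bd8}.
Common ancestors: {108161b}.
The only common ancestor is 108161b, so it is the merge base.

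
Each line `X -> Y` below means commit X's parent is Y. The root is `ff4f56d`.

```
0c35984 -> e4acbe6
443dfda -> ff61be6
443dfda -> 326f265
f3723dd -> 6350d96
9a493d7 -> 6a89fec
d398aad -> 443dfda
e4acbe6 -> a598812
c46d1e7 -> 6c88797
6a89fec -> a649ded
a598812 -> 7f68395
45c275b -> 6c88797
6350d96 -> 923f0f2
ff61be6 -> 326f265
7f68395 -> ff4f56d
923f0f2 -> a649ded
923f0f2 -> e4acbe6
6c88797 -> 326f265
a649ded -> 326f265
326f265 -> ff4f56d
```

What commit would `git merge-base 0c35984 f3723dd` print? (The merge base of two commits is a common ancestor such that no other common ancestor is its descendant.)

e4acbe6

Ancestors of 0c35984: {0c35984, 7f68395, a598812, e4acbe6, ff4f56d}.
Ancestors of f3723dd: {326f265, 6350d96, 7f68395, 923f0f2, a598812, a649ded, e4acbe6, f3723dd, ff4f56d}.
Common ancestors: {7f68395, a598812, e4acbe6, ff4f56d}.
Among these, e4acbe6 is not an ancestor of any other common ancestor — it is the merge base.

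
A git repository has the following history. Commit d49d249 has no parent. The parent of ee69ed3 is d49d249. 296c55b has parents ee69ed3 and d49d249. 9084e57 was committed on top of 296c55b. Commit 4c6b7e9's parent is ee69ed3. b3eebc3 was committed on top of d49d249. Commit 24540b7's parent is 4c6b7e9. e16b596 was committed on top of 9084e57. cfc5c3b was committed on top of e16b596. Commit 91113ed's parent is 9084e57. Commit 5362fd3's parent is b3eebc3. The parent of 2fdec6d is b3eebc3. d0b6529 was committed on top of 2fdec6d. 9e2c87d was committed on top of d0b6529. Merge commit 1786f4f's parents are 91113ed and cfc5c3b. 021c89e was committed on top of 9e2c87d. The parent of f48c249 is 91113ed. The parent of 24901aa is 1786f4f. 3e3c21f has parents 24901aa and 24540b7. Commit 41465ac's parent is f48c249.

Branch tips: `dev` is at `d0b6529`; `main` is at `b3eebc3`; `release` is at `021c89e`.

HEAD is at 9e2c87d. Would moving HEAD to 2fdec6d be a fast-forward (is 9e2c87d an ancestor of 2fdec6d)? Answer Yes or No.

No

A fast-forward from 9e2c87d to 2fdec6d is possible iff 9e2c87d is an ancestor of 2fdec6d.
Ancestors of 2fdec6d: {2fdec6d, b3eebc3, d49d249}.
9e2c87d is not among them, so fast-forward is not possible.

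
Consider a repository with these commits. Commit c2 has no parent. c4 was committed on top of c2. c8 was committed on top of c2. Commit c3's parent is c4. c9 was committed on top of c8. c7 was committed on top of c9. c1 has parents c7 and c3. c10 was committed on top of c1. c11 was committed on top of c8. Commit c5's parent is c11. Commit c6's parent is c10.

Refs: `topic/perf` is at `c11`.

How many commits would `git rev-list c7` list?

Walking parent pointers from c7: reachable set = {c2, c7, c8, c9}.
That is 4 commits.

4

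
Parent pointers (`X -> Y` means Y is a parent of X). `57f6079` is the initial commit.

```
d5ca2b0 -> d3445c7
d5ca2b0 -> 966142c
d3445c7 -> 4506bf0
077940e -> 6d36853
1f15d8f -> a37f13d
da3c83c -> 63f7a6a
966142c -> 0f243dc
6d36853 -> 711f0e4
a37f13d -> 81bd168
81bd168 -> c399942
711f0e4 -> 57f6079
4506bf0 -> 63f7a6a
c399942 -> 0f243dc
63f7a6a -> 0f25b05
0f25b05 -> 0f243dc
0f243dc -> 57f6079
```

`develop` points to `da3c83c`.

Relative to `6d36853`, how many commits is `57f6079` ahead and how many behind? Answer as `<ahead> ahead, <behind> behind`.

Reachable from 57f6079: {57f6079}.
Reachable from 6d36853: {57f6079, 6d36853, 711f0e4}.
Only in 57f6079's history (ahead): {} — 0.
Only in 6d36853's history (behind): {6d36853, 711f0e4} — 2.

0 ahead, 2 behind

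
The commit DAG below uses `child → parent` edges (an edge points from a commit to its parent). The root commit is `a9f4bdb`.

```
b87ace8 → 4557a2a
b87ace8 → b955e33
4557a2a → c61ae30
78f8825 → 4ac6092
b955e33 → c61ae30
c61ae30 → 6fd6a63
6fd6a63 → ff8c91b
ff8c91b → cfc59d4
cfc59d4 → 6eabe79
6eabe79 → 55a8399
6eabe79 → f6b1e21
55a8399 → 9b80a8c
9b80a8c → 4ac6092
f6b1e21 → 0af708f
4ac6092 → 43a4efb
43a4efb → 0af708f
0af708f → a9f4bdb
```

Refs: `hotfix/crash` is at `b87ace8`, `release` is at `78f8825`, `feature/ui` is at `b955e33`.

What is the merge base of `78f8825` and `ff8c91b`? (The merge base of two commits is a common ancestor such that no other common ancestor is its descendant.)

4ac6092

Ancestors of 78f8825: {0af708f, 43a4efb, 4ac6092, 78f8825, a9f4bdb}.
Ancestors of ff8c91b: {0af708f, 43a4efb, 4ac6092, 55a8399, 6eabe79, 9b80a8c, a9f4bdb, cfc59d4, f6b1e21, ff8c91b}.
Common ancestors: {0af708f, 43a4efb, 4ac6092, a9f4bdb}.
Among these, 4ac6092 is not an ancestor of any other common ancestor — it is the merge base.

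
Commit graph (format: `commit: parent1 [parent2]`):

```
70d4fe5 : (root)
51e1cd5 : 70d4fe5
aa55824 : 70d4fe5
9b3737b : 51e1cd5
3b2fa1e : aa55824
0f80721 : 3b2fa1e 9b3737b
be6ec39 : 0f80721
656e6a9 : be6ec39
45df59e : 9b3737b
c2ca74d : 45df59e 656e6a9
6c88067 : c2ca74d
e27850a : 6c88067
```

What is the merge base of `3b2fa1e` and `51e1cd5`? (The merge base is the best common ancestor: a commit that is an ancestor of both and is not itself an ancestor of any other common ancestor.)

Ancestors of 3b2fa1e: {3b2fa1e, 70d4fe5, aa55824}.
Ancestors of 51e1cd5: {51e1cd5, 70d4fe5}.
Common ancestors: {70d4fe5}.
The only common ancestor is 70d4fe5, so it is the merge base.

70d4fe5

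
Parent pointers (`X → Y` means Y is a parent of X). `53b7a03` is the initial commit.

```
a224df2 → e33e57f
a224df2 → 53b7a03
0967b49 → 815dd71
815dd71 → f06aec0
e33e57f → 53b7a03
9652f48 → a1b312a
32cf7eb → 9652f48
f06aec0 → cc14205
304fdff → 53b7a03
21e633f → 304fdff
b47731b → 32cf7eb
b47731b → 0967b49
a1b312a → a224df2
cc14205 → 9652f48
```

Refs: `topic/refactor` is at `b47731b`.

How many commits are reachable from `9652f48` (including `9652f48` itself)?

5

Walking parent pointers from 9652f48: reachable set = {53b7a03, 9652f48, a1b312a, a224df2, e33e57f}.
That is 5 commits.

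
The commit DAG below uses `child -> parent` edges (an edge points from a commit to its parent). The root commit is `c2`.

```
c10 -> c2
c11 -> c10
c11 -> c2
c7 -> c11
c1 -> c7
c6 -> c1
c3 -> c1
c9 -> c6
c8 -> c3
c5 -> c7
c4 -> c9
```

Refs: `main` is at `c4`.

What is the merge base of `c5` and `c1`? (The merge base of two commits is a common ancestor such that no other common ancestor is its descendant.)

Ancestors of c5: {c10, c11, c2, c5, c7}.
Ancestors of c1: {c1, c10, c11, c2, c7}.
Common ancestors: {c10, c11, c2, c7}.
Among these, c7 is not an ancestor of any other common ancestor — it is the merge base.

c7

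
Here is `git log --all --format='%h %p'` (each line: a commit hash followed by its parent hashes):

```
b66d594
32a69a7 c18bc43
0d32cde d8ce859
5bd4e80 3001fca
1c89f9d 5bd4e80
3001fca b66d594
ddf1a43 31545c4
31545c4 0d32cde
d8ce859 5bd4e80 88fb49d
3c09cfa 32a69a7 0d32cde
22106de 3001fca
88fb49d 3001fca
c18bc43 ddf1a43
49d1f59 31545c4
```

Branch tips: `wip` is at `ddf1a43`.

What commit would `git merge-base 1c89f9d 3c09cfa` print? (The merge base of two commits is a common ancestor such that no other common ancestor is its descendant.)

5bd4e80

Ancestors of 1c89f9d: {1c89f9d, 3001fca, 5bd4e80, b66d594}.
Ancestors of 3c09cfa: {0d32cde, 3001fca, 31545c4, 32a69a7, 3c09cfa, 5bd4e80, 88fb49d, b66d594, c18bc43, d8ce859, ddf1a43}.
Common ancestors: {3001fca, 5bd4e80, b66d594}.
Among these, 5bd4e80 is not an ancestor of any other common ancestor — it is the merge base.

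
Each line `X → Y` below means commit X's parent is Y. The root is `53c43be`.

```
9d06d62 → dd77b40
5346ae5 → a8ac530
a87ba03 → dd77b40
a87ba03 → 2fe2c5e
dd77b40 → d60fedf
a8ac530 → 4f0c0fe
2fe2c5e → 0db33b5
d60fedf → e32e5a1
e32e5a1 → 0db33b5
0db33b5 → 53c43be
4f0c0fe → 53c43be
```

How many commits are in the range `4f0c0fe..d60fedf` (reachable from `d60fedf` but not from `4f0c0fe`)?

Reachable from d60fedf: {0db33b5, 53c43be, d60fedf, e32e5a1}.
Reachable from 4f0c0fe: {4f0c0fe, 53c43be}.
In d60fedf's history but not 4f0c0fe's: {0db33b5, d60fedf, e32e5a1} — 3 commits.

3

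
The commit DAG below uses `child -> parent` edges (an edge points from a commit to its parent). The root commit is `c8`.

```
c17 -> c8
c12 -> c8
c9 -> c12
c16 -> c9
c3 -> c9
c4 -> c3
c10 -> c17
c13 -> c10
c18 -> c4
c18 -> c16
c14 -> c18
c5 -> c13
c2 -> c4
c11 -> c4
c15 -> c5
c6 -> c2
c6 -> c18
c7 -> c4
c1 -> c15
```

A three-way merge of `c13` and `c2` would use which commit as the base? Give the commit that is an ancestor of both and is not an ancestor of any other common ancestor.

Ancestors of c13: {c10, c13, c17, c8}.
Ancestors of c2: {c12, c2, c3, c4, c8, c9}.
Common ancestors: {c8}.
The only common ancestor is c8, so it is the merge base.

c8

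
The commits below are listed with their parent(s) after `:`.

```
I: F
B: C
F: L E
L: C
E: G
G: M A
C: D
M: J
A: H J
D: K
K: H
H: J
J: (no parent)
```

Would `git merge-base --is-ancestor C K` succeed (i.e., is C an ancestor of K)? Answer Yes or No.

Ancestors of K: {H, J, K}.
C is not in that set, so it is not an ancestor of K.

No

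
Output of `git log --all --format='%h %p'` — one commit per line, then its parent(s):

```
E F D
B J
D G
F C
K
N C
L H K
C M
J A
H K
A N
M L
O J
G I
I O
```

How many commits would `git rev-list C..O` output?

Reachable from O: {A, C, H, J, K, L, M, N, O}.
Reachable from C: {C, H, K, L, M}.
In O's history but not C's: {A, J, N, O} — 4 commits.

4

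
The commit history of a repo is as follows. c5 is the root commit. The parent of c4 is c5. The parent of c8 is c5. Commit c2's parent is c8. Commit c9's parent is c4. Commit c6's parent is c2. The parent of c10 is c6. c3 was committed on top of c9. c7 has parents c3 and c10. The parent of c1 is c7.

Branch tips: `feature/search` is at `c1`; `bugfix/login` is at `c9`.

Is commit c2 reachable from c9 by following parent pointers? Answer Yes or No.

Ancestors of c9: {c4, c5, c9}.
c2 is not in that set, so it is not an ancestor of c9.

No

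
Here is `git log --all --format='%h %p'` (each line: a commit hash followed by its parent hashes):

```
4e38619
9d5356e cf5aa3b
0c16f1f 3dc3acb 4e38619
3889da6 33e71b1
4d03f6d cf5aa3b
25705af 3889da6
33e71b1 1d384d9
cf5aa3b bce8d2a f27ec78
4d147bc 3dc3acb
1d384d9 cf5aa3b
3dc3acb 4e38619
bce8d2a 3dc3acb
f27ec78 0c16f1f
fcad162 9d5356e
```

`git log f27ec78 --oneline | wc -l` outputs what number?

Walking parent pointers from f27ec78: reachable set = {0c16f1f, 3dc3acb, 4e38619, f27ec78}.
That is 4 commits.

4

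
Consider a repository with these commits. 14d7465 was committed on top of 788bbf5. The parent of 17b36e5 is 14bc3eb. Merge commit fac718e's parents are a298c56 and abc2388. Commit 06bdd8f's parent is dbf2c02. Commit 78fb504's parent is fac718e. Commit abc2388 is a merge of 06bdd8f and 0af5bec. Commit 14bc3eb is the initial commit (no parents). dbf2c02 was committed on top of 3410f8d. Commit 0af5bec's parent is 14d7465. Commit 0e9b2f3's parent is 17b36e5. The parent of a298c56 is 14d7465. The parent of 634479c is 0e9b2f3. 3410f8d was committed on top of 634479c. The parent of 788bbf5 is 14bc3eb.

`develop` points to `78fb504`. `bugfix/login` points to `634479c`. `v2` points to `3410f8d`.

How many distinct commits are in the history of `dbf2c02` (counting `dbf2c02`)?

6

Walking parent pointers from dbf2c02: reachable set = {0e9b2f3, 14bc3eb, 17b36e5, 3410f8d, 634479c, dbf2c02}.
That is 6 commits.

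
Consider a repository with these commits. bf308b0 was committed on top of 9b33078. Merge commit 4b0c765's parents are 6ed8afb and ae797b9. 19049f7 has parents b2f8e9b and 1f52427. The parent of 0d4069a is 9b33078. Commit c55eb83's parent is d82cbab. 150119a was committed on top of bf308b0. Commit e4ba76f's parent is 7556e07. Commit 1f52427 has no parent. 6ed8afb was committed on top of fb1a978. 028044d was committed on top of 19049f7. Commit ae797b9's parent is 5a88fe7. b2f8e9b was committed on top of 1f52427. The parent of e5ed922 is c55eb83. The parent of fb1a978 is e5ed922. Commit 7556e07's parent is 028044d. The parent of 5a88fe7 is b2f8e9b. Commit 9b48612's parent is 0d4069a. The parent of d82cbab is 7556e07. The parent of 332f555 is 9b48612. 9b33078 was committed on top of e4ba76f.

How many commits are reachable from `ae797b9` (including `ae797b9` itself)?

4

Walking parent pointers from ae797b9: reachable set = {1f52427, 5a88fe7, ae797b9, b2f8e9b}.
That is 4 commits.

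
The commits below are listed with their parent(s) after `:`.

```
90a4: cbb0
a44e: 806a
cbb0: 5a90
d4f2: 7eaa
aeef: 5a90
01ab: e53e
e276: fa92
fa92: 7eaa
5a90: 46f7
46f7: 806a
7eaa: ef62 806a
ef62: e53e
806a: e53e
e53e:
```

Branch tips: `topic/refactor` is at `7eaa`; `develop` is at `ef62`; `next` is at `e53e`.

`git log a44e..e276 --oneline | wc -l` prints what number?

4

Reachable from e276: {7eaa, 806a, e276, e53e, ef62, fa92}.
Reachable from a44e: {806a, a44e, e53e}.
In e276's history but not a44e's: {7eaa, e276, ef62, fa92} — 4 commits.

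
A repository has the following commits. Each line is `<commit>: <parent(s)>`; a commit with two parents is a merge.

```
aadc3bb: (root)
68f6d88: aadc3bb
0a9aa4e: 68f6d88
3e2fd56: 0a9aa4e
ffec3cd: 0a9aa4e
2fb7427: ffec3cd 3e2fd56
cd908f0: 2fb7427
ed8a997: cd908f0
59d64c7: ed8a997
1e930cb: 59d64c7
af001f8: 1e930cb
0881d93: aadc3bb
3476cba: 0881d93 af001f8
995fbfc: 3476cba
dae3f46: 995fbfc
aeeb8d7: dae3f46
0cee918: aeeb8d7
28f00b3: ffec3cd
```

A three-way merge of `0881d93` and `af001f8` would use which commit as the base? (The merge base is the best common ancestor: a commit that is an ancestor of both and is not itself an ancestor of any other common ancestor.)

Ancestors of 0881d93: {0881d93, aadc3bb}.
Ancestors of af001f8: {0a9aa4e, 1e930cb, 2fb7427, 3e2fd56, 59d64c7, 68f6d88, aadc3bb, af001f8, cd908f0, ed8a997, ffec3cd}.
Common ancestors: {aadc3bb}.
The only common ancestor is aadc3bb, so it is the merge base.

aadc3bb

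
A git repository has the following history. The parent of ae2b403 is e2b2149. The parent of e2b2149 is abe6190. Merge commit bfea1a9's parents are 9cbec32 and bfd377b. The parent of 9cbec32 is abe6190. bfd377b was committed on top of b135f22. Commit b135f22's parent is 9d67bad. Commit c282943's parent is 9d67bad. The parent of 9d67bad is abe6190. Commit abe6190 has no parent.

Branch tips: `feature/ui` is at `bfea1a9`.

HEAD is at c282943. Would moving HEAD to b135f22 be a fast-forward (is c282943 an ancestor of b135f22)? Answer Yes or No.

No

A fast-forward from c282943 to b135f22 is possible iff c282943 is an ancestor of b135f22.
Ancestors of b135f22: {9d67bad, abe6190, b135f22}.
c282943 is not among them, so fast-forward is not possible.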